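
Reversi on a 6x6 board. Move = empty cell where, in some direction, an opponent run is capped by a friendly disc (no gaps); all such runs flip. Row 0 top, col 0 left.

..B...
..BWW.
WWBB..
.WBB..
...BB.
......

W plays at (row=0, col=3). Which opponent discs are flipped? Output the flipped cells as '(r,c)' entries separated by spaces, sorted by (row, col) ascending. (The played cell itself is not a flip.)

Dir NW: edge -> no flip
Dir N: edge -> no flip
Dir NE: edge -> no flip
Dir W: opp run (0,2), next='.' -> no flip
Dir E: first cell '.' (not opp) -> no flip
Dir SW: opp run (1,2) capped by W -> flip
Dir S: first cell 'W' (not opp) -> no flip
Dir SE: first cell 'W' (not opp) -> no flip

Answer: (1,2)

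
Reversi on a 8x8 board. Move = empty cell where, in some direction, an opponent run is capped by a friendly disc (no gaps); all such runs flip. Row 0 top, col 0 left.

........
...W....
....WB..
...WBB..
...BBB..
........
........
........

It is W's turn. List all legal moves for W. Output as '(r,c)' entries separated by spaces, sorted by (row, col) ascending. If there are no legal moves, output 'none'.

Answer: (2,6) (3,6) (4,6) (5,3) (5,4) (5,5)

Derivation:
(1,4): no bracket -> illegal
(1,5): no bracket -> illegal
(1,6): no bracket -> illegal
(2,3): no bracket -> illegal
(2,6): flips 1 -> legal
(3,2): no bracket -> illegal
(3,6): flips 2 -> legal
(4,2): no bracket -> illegal
(4,6): flips 1 -> legal
(5,2): no bracket -> illegal
(5,3): flips 1 -> legal
(5,4): flips 2 -> legal
(5,5): flips 1 -> legal
(5,6): no bracket -> illegal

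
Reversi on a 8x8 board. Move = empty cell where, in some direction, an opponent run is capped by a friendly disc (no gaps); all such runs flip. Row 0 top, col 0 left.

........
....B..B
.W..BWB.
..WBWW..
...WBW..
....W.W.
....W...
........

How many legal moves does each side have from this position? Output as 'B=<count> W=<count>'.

Answer: B=6 W=6

Derivation:
-- B to move --
(1,0): no bracket -> illegal
(1,1): no bracket -> illegal
(1,2): no bracket -> illegal
(1,5): no bracket -> illegal
(1,6): no bracket -> illegal
(2,0): no bracket -> illegal
(2,2): no bracket -> illegal
(2,3): no bracket -> illegal
(3,0): no bracket -> illegal
(3,1): flips 1 -> legal
(3,6): flips 3 -> legal
(4,1): no bracket -> illegal
(4,2): flips 1 -> legal
(4,6): flips 2 -> legal
(4,7): no bracket -> illegal
(5,2): no bracket -> illegal
(5,3): flips 1 -> legal
(5,5): no bracket -> illegal
(5,7): no bracket -> illegal
(6,3): no bracket -> illegal
(6,5): no bracket -> illegal
(6,6): no bracket -> illegal
(6,7): no bracket -> illegal
(7,3): no bracket -> illegal
(7,4): flips 2 -> legal
(7,5): no bracket -> illegal
B mobility = 6
-- W to move --
(0,3): flips 1 -> legal
(0,4): flips 2 -> legal
(0,5): no bracket -> illegal
(0,6): no bracket -> illegal
(0,7): no bracket -> illegal
(1,3): flips 1 -> legal
(1,5): no bracket -> illegal
(1,6): no bracket -> illegal
(2,2): no bracket -> illegal
(2,3): flips 2 -> legal
(2,7): flips 1 -> legal
(3,6): no bracket -> illegal
(3,7): no bracket -> illegal
(4,2): no bracket -> illegal
(5,3): flips 1 -> legal
(5,5): no bracket -> illegal
W mobility = 6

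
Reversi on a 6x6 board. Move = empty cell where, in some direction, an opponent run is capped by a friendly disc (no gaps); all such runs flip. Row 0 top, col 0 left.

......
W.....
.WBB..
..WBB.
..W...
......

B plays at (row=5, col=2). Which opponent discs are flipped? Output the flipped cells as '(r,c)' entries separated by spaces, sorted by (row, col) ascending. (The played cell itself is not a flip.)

Answer: (3,2) (4,2)

Derivation:
Dir NW: first cell '.' (not opp) -> no flip
Dir N: opp run (4,2) (3,2) capped by B -> flip
Dir NE: first cell '.' (not opp) -> no flip
Dir W: first cell '.' (not opp) -> no flip
Dir E: first cell '.' (not opp) -> no flip
Dir SW: edge -> no flip
Dir S: edge -> no flip
Dir SE: edge -> no flip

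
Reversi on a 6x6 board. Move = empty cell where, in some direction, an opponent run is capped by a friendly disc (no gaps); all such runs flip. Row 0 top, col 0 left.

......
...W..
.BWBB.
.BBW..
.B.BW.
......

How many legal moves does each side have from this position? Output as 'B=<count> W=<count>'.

-- B to move --
(0,2): flips 1 -> legal
(0,3): flips 1 -> legal
(0,4): flips 2 -> legal
(1,1): no bracket -> illegal
(1,2): flips 1 -> legal
(1,4): no bracket -> illegal
(3,4): flips 1 -> legal
(3,5): no bracket -> illegal
(4,2): flips 1 -> legal
(4,5): flips 1 -> legal
(5,3): no bracket -> illegal
(5,4): no bracket -> illegal
(5,5): no bracket -> illegal
B mobility = 7
-- W to move --
(1,0): no bracket -> illegal
(1,1): no bracket -> illegal
(1,2): no bracket -> illegal
(1,4): no bracket -> illegal
(1,5): flips 1 -> legal
(2,0): flips 1 -> legal
(2,5): flips 2 -> legal
(3,0): flips 2 -> legal
(3,4): no bracket -> illegal
(3,5): flips 1 -> legal
(4,0): flips 1 -> legal
(4,2): flips 2 -> legal
(5,0): no bracket -> illegal
(5,1): no bracket -> illegal
(5,2): no bracket -> illegal
(5,3): flips 1 -> legal
(5,4): no bracket -> illegal
W mobility = 8

Answer: B=7 W=8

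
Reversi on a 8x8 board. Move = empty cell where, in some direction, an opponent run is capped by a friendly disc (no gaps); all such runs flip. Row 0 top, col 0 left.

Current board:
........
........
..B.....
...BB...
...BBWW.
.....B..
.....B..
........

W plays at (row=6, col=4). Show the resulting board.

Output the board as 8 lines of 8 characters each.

Place W at (6,4); scan 8 dirs for brackets.
Dir NW: first cell '.' (not opp) -> no flip
Dir N: first cell '.' (not opp) -> no flip
Dir NE: opp run (5,5) capped by W -> flip
Dir W: first cell '.' (not opp) -> no flip
Dir E: opp run (6,5), next='.' -> no flip
Dir SW: first cell '.' (not opp) -> no flip
Dir S: first cell '.' (not opp) -> no flip
Dir SE: first cell '.' (not opp) -> no flip
All flips: (5,5)

Answer: ........
........
..B.....
...BB...
...BBWW.
.....W..
....WB..
........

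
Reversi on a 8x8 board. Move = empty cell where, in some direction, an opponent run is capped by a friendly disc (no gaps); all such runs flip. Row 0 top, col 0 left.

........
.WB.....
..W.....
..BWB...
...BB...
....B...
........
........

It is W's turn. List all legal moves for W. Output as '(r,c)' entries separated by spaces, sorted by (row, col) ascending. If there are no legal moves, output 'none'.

Answer: (0,2) (1,3) (3,1) (3,5) (4,2) (5,3) (5,5)

Derivation:
(0,1): no bracket -> illegal
(0,2): flips 1 -> legal
(0,3): no bracket -> illegal
(1,3): flips 1 -> legal
(2,1): no bracket -> illegal
(2,3): no bracket -> illegal
(2,4): no bracket -> illegal
(2,5): no bracket -> illegal
(3,1): flips 1 -> legal
(3,5): flips 1 -> legal
(4,1): no bracket -> illegal
(4,2): flips 1 -> legal
(4,5): no bracket -> illegal
(5,2): no bracket -> illegal
(5,3): flips 1 -> legal
(5,5): flips 1 -> legal
(6,3): no bracket -> illegal
(6,4): no bracket -> illegal
(6,5): no bracket -> illegal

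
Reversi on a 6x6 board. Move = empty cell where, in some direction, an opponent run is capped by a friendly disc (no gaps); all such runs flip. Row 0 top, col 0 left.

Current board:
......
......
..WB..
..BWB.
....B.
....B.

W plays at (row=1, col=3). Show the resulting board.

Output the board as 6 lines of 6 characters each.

Place W at (1,3); scan 8 dirs for brackets.
Dir NW: first cell '.' (not opp) -> no flip
Dir N: first cell '.' (not opp) -> no flip
Dir NE: first cell '.' (not opp) -> no flip
Dir W: first cell '.' (not opp) -> no flip
Dir E: first cell '.' (not opp) -> no flip
Dir SW: first cell 'W' (not opp) -> no flip
Dir S: opp run (2,3) capped by W -> flip
Dir SE: first cell '.' (not opp) -> no flip
All flips: (2,3)

Answer: ......
...W..
..WW..
..BWB.
....B.
....B.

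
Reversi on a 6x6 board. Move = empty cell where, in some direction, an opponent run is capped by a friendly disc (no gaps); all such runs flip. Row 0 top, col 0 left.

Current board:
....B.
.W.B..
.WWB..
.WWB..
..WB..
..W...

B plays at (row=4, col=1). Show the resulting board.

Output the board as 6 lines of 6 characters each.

Answer: ....B.
.W.B..
.WWB..
.WBB..
.BBB..
..W...

Derivation:
Place B at (4,1); scan 8 dirs for brackets.
Dir NW: first cell '.' (not opp) -> no flip
Dir N: opp run (3,1) (2,1) (1,1), next='.' -> no flip
Dir NE: opp run (3,2) capped by B -> flip
Dir W: first cell '.' (not opp) -> no flip
Dir E: opp run (4,2) capped by B -> flip
Dir SW: first cell '.' (not opp) -> no flip
Dir S: first cell '.' (not opp) -> no flip
Dir SE: opp run (5,2), next=edge -> no flip
All flips: (3,2) (4,2)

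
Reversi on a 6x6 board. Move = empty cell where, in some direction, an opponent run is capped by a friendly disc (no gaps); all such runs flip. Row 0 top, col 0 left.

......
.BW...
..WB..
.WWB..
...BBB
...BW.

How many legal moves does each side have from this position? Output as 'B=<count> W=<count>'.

-- B to move --
(0,1): flips 1 -> legal
(0,2): no bracket -> illegal
(0,3): no bracket -> illegal
(1,3): flips 1 -> legal
(2,0): no bracket -> illegal
(2,1): flips 2 -> legal
(3,0): flips 2 -> legal
(4,0): no bracket -> illegal
(4,1): flips 1 -> legal
(4,2): no bracket -> illegal
(5,5): flips 1 -> legal
B mobility = 6
-- W to move --
(0,0): flips 1 -> legal
(0,1): no bracket -> illegal
(0,2): no bracket -> illegal
(1,0): flips 1 -> legal
(1,3): no bracket -> illegal
(1,4): flips 1 -> legal
(2,0): no bracket -> illegal
(2,1): no bracket -> illegal
(2,4): flips 1 -> legal
(3,4): flips 3 -> legal
(3,5): no bracket -> illegal
(4,2): no bracket -> illegal
(5,2): flips 1 -> legal
(5,5): flips 2 -> legal
W mobility = 7

Answer: B=6 W=7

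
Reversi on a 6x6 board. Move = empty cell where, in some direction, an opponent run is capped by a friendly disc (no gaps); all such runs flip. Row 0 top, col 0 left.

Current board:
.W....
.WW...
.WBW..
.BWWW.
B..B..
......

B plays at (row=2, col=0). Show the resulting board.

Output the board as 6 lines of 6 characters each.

Place B at (2,0); scan 8 dirs for brackets.
Dir NW: edge -> no flip
Dir N: first cell '.' (not opp) -> no flip
Dir NE: opp run (1,1), next='.' -> no flip
Dir W: edge -> no flip
Dir E: opp run (2,1) capped by B -> flip
Dir SW: edge -> no flip
Dir S: first cell '.' (not opp) -> no flip
Dir SE: first cell 'B' (not opp) -> no flip
All flips: (2,1)

Answer: .W....
.WW...
BBBW..
.BWWW.
B..B..
......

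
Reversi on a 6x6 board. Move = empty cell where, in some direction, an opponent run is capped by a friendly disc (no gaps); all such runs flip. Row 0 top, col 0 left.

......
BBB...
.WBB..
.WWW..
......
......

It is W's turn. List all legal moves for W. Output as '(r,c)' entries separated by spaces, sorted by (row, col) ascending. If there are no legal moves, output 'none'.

(0,0): flips 2 -> legal
(0,1): flips 1 -> legal
(0,2): flips 2 -> legal
(0,3): flips 1 -> legal
(1,3): flips 2 -> legal
(1,4): flips 1 -> legal
(2,0): no bracket -> illegal
(2,4): flips 2 -> legal
(3,4): no bracket -> illegal

Answer: (0,0) (0,1) (0,2) (0,3) (1,3) (1,4) (2,4)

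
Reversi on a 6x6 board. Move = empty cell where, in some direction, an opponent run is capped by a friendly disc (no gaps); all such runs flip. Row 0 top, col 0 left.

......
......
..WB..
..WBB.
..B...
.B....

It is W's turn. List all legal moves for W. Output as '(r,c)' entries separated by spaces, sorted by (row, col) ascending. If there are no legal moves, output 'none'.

Answer: (1,4) (2,4) (3,5) (4,4) (5,2)

Derivation:
(1,2): no bracket -> illegal
(1,3): no bracket -> illegal
(1,4): flips 1 -> legal
(2,4): flips 1 -> legal
(2,5): no bracket -> illegal
(3,1): no bracket -> illegal
(3,5): flips 2 -> legal
(4,0): no bracket -> illegal
(4,1): no bracket -> illegal
(4,3): no bracket -> illegal
(4,4): flips 1 -> legal
(4,5): no bracket -> illegal
(5,0): no bracket -> illegal
(5,2): flips 1 -> legal
(5,3): no bracket -> illegal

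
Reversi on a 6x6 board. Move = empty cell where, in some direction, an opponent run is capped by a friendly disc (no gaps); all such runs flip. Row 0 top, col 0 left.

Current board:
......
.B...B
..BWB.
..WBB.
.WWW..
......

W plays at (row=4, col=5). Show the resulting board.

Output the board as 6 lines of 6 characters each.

Answer: ......
.B...B
..BWB.
..WBW.
.WWW.W
......

Derivation:
Place W at (4,5); scan 8 dirs for brackets.
Dir NW: opp run (3,4) capped by W -> flip
Dir N: first cell '.' (not opp) -> no flip
Dir NE: edge -> no flip
Dir W: first cell '.' (not opp) -> no flip
Dir E: edge -> no flip
Dir SW: first cell '.' (not opp) -> no flip
Dir S: first cell '.' (not opp) -> no flip
Dir SE: edge -> no flip
All flips: (3,4)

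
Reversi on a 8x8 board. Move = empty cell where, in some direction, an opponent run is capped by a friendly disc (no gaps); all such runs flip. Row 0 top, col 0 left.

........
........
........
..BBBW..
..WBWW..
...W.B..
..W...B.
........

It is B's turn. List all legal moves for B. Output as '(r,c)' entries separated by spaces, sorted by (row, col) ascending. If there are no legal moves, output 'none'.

Answer: (2,5) (3,6) (4,1) (4,6) (5,1) (5,2) (5,4) (5,6) (6,3)

Derivation:
(2,4): no bracket -> illegal
(2,5): flips 2 -> legal
(2,6): no bracket -> illegal
(3,1): no bracket -> illegal
(3,6): flips 1 -> legal
(4,1): flips 1 -> legal
(4,6): flips 2 -> legal
(5,1): flips 1 -> legal
(5,2): flips 1 -> legal
(5,4): flips 1 -> legal
(5,6): flips 1 -> legal
(6,1): no bracket -> illegal
(6,3): flips 1 -> legal
(6,4): no bracket -> illegal
(7,1): no bracket -> illegal
(7,2): no bracket -> illegal
(7,3): no bracket -> illegal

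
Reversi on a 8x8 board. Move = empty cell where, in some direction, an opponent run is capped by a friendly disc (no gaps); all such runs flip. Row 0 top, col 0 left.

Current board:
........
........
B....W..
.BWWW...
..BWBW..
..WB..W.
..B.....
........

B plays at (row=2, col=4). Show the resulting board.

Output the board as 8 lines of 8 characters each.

Answer: ........
........
B...BW..
.BWBB...
..BWBW..
..WB..W.
..B.....
........

Derivation:
Place B at (2,4); scan 8 dirs for brackets.
Dir NW: first cell '.' (not opp) -> no flip
Dir N: first cell '.' (not opp) -> no flip
Dir NE: first cell '.' (not opp) -> no flip
Dir W: first cell '.' (not opp) -> no flip
Dir E: opp run (2,5), next='.' -> no flip
Dir SW: opp run (3,3) capped by B -> flip
Dir S: opp run (3,4) capped by B -> flip
Dir SE: first cell '.' (not opp) -> no flip
All flips: (3,3) (3,4)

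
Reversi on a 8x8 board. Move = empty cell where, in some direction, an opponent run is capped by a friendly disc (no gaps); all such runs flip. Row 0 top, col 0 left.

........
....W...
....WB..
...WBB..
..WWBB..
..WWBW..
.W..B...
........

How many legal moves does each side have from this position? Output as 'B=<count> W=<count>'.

Answer: B=15 W=9

Derivation:
-- B to move --
(0,3): flips 1 -> legal
(0,4): flips 2 -> legal
(0,5): no bracket -> illegal
(1,3): flips 1 -> legal
(1,5): no bracket -> illegal
(2,2): flips 1 -> legal
(2,3): flips 1 -> legal
(3,1): flips 2 -> legal
(3,2): flips 2 -> legal
(4,1): flips 2 -> legal
(4,6): flips 1 -> legal
(5,0): no bracket -> illegal
(5,1): flips 2 -> legal
(5,6): flips 1 -> legal
(6,0): no bracket -> illegal
(6,2): flips 1 -> legal
(6,3): no bracket -> illegal
(6,5): flips 1 -> legal
(6,6): flips 1 -> legal
(7,0): flips 3 -> legal
(7,1): no bracket -> illegal
(7,2): no bracket -> illegal
B mobility = 15
-- W to move --
(1,5): flips 3 -> legal
(1,6): flips 2 -> legal
(2,3): no bracket -> illegal
(2,6): flips 3 -> legal
(3,6): flips 3 -> legal
(4,6): flips 3 -> legal
(5,6): no bracket -> illegal
(6,3): no bracket -> illegal
(6,5): flips 1 -> legal
(7,3): flips 1 -> legal
(7,4): flips 4 -> legal
(7,5): flips 1 -> legal
W mobility = 9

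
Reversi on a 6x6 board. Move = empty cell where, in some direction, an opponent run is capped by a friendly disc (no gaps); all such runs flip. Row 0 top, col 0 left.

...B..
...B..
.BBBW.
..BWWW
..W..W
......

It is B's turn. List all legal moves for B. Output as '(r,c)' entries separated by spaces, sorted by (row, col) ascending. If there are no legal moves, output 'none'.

Answer: (2,5) (4,3) (4,4) (5,2)

Derivation:
(1,4): no bracket -> illegal
(1,5): no bracket -> illegal
(2,5): flips 1 -> legal
(3,1): no bracket -> illegal
(4,1): no bracket -> illegal
(4,3): flips 1 -> legal
(4,4): flips 1 -> legal
(5,1): no bracket -> illegal
(5,2): flips 1 -> legal
(5,3): no bracket -> illegal
(5,4): no bracket -> illegal
(5,5): no bracket -> illegal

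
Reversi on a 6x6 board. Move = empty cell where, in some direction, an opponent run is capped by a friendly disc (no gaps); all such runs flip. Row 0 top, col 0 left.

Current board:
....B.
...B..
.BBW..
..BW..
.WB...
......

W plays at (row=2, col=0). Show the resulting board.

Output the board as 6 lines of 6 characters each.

Answer: ....B.
...B..
WWWW..
..BW..
.WB...
......

Derivation:
Place W at (2,0); scan 8 dirs for brackets.
Dir NW: edge -> no flip
Dir N: first cell '.' (not opp) -> no flip
Dir NE: first cell '.' (not opp) -> no flip
Dir W: edge -> no flip
Dir E: opp run (2,1) (2,2) capped by W -> flip
Dir SW: edge -> no flip
Dir S: first cell '.' (not opp) -> no flip
Dir SE: first cell '.' (not opp) -> no flip
All flips: (2,1) (2,2)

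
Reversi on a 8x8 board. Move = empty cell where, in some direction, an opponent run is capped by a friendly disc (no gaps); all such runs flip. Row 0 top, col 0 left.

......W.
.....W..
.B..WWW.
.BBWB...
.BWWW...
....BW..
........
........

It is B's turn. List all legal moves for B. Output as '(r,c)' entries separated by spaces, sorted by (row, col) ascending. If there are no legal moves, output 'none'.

(0,4): no bracket -> illegal
(0,5): no bracket -> illegal
(0,7): no bracket -> illegal
(1,3): no bracket -> illegal
(1,4): flips 1 -> legal
(1,6): flips 1 -> legal
(1,7): no bracket -> illegal
(2,2): no bracket -> illegal
(2,3): no bracket -> illegal
(2,7): no bracket -> illegal
(3,5): no bracket -> illegal
(3,6): no bracket -> illegal
(3,7): no bracket -> illegal
(4,5): flips 3 -> legal
(4,6): no bracket -> illegal
(5,1): no bracket -> illegal
(5,2): flips 2 -> legal
(5,3): flips 1 -> legal
(5,6): flips 1 -> legal
(6,4): no bracket -> illegal
(6,5): no bracket -> illegal
(6,6): no bracket -> illegal

Answer: (1,4) (1,6) (4,5) (5,2) (5,3) (5,6)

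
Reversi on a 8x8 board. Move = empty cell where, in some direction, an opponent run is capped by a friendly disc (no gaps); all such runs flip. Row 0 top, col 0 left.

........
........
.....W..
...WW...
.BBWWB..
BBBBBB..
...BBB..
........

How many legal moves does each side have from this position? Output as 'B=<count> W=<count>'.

-- B to move --
(1,4): no bracket -> illegal
(1,5): no bracket -> illegal
(1,6): flips 3 -> legal
(2,2): flips 2 -> legal
(2,3): flips 3 -> legal
(2,4): flips 3 -> legal
(2,6): no bracket -> illegal
(3,2): flips 1 -> legal
(3,5): flips 1 -> legal
(3,6): no bracket -> illegal
B mobility = 6
-- W to move --
(3,0): no bracket -> illegal
(3,1): no bracket -> illegal
(3,2): no bracket -> illegal
(3,5): no bracket -> illegal
(3,6): no bracket -> illegal
(4,0): flips 2 -> legal
(4,6): flips 1 -> legal
(5,6): flips 1 -> legal
(6,0): flips 2 -> legal
(6,1): flips 1 -> legal
(6,2): flips 1 -> legal
(6,6): flips 1 -> legal
(7,2): no bracket -> illegal
(7,3): flips 2 -> legal
(7,4): flips 2 -> legal
(7,5): no bracket -> illegal
(7,6): flips 2 -> legal
W mobility = 10

Answer: B=6 W=10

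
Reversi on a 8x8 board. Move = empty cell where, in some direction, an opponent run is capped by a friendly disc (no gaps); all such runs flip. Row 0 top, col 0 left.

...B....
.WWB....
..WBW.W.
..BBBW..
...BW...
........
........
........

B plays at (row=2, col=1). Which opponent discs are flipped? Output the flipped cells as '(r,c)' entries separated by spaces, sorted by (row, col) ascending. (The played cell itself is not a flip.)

Dir NW: first cell '.' (not opp) -> no flip
Dir N: opp run (1,1), next='.' -> no flip
Dir NE: opp run (1,2) capped by B -> flip
Dir W: first cell '.' (not opp) -> no flip
Dir E: opp run (2,2) capped by B -> flip
Dir SW: first cell '.' (not opp) -> no flip
Dir S: first cell '.' (not opp) -> no flip
Dir SE: first cell 'B' (not opp) -> no flip

Answer: (1,2) (2,2)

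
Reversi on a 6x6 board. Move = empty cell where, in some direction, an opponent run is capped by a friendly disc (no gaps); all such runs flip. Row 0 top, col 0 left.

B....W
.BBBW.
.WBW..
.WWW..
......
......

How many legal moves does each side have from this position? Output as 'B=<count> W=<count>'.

Answer: B=10 W=5

Derivation:
-- B to move --
(0,3): no bracket -> illegal
(0,4): no bracket -> illegal
(1,0): no bracket -> illegal
(1,5): flips 1 -> legal
(2,0): flips 1 -> legal
(2,4): flips 1 -> legal
(2,5): no bracket -> illegal
(3,0): flips 1 -> legal
(3,4): flips 1 -> legal
(4,0): flips 1 -> legal
(4,1): flips 2 -> legal
(4,2): flips 1 -> legal
(4,3): flips 2 -> legal
(4,4): flips 1 -> legal
B mobility = 10
-- W to move --
(0,1): flips 2 -> legal
(0,2): flips 2 -> legal
(0,3): flips 2 -> legal
(0,4): flips 2 -> legal
(1,0): flips 3 -> legal
(2,0): no bracket -> illegal
(2,4): no bracket -> illegal
W mobility = 5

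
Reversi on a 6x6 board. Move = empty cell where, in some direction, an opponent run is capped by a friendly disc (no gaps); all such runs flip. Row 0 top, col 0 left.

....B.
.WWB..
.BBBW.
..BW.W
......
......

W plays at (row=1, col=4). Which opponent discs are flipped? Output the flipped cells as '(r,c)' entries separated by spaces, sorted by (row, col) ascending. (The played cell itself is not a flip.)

Dir NW: first cell '.' (not opp) -> no flip
Dir N: opp run (0,4), next=edge -> no flip
Dir NE: first cell '.' (not opp) -> no flip
Dir W: opp run (1,3) capped by W -> flip
Dir E: first cell '.' (not opp) -> no flip
Dir SW: opp run (2,3) (3,2), next='.' -> no flip
Dir S: first cell 'W' (not opp) -> no flip
Dir SE: first cell '.' (not opp) -> no flip

Answer: (1,3)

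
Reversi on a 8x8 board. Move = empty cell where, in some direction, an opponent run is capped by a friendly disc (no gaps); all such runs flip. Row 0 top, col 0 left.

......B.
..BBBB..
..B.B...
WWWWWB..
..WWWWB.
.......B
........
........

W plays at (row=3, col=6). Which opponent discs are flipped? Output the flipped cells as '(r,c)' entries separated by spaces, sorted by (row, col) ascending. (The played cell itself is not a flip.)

Answer: (3,5)

Derivation:
Dir NW: first cell '.' (not opp) -> no flip
Dir N: first cell '.' (not opp) -> no flip
Dir NE: first cell '.' (not opp) -> no flip
Dir W: opp run (3,5) capped by W -> flip
Dir E: first cell '.' (not opp) -> no flip
Dir SW: first cell 'W' (not opp) -> no flip
Dir S: opp run (4,6), next='.' -> no flip
Dir SE: first cell '.' (not opp) -> no flip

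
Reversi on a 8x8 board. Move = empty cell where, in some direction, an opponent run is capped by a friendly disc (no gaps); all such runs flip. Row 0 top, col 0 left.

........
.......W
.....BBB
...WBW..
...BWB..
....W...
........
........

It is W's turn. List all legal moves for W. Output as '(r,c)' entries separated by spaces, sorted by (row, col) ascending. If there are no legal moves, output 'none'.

(1,4): no bracket -> illegal
(1,5): flips 1 -> legal
(1,6): no bracket -> illegal
(2,3): no bracket -> illegal
(2,4): flips 1 -> legal
(3,2): flips 1 -> legal
(3,6): flips 1 -> legal
(3,7): flips 1 -> legal
(4,2): flips 1 -> legal
(4,6): flips 1 -> legal
(5,2): no bracket -> illegal
(5,3): flips 1 -> legal
(5,5): flips 1 -> legal
(5,6): no bracket -> illegal

Answer: (1,5) (2,4) (3,2) (3,6) (3,7) (4,2) (4,6) (5,3) (5,5)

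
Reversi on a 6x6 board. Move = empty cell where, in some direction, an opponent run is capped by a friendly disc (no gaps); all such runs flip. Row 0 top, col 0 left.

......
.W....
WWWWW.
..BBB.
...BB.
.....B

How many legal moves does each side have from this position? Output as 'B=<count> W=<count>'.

Answer: B=6 W=5

Derivation:
-- B to move --
(0,0): flips 2 -> legal
(0,1): no bracket -> illegal
(0,2): no bracket -> illegal
(1,0): flips 1 -> legal
(1,2): flips 2 -> legal
(1,3): flips 1 -> legal
(1,4): flips 2 -> legal
(1,5): flips 1 -> legal
(2,5): no bracket -> illegal
(3,0): no bracket -> illegal
(3,1): no bracket -> illegal
(3,5): no bracket -> illegal
B mobility = 6
-- W to move --
(2,5): no bracket -> illegal
(3,1): no bracket -> illegal
(3,5): no bracket -> illegal
(4,1): flips 1 -> legal
(4,2): flips 2 -> legal
(4,5): flips 1 -> legal
(5,2): no bracket -> illegal
(5,3): flips 2 -> legal
(5,4): flips 4 -> legal
W mobility = 5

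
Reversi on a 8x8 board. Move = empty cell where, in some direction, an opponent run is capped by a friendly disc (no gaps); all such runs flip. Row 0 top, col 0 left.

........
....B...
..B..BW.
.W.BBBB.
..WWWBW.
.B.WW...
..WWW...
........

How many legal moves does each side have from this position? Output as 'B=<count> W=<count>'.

Answer: B=14 W=8

Derivation:
-- B to move --
(1,5): no bracket -> illegal
(1,6): flips 1 -> legal
(1,7): flips 1 -> legal
(2,0): no bracket -> illegal
(2,1): no bracket -> illegal
(2,7): flips 1 -> legal
(3,0): no bracket -> illegal
(3,2): no bracket -> illegal
(3,7): no bracket -> illegal
(4,0): flips 1 -> legal
(4,1): flips 3 -> legal
(4,7): flips 1 -> legal
(5,2): flips 1 -> legal
(5,5): flips 1 -> legal
(5,6): flips 1 -> legal
(5,7): flips 1 -> legal
(6,1): no bracket -> illegal
(6,5): no bracket -> illegal
(7,1): flips 3 -> legal
(7,2): flips 2 -> legal
(7,3): flips 4 -> legal
(7,4): flips 3 -> legal
(7,5): no bracket -> illegal
B mobility = 14
-- W to move --
(0,3): no bracket -> illegal
(0,4): no bracket -> illegal
(0,5): no bracket -> illegal
(1,1): flips 2 -> legal
(1,2): no bracket -> illegal
(1,3): flips 1 -> legal
(1,5): no bracket -> illegal
(1,6): flips 2 -> legal
(2,1): no bracket -> illegal
(2,3): flips 1 -> legal
(2,4): flips 4 -> legal
(2,7): flips 2 -> legal
(3,2): no bracket -> illegal
(3,7): no bracket -> illegal
(4,0): flips 1 -> legal
(4,1): no bracket -> illegal
(4,7): no bracket -> illegal
(5,0): no bracket -> illegal
(5,2): no bracket -> illegal
(5,5): no bracket -> illegal
(5,6): no bracket -> illegal
(6,0): flips 1 -> legal
(6,1): no bracket -> illegal
W mobility = 8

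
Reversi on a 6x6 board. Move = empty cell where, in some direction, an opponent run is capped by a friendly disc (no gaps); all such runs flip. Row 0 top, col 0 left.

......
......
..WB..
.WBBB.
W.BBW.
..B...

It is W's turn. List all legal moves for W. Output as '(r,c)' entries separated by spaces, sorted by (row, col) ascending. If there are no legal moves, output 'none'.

Answer: (2,4) (3,5) (4,1) (5,3)

Derivation:
(1,2): no bracket -> illegal
(1,3): no bracket -> illegal
(1,4): no bracket -> illegal
(2,1): no bracket -> illegal
(2,4): flips 2 -> legal
(2,5): no bracket -> illegal
(3,5): flips 3 -> legal
(4,1): flips 2 -> legal
(4,5): no bracket -> illegal
(5,1): no bracket -> illegal
(5,3): flips 1 -> legal
(5,4): no bracket -> illegal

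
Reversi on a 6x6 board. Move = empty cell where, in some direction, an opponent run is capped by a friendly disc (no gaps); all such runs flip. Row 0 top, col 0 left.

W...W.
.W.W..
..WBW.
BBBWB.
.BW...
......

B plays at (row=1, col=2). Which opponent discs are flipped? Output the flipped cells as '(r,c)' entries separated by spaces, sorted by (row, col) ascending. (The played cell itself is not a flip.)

Answer: (2,2)

Derivation:
Dir NW: first cell '.' (not opp) -> no flip
Dir N: first cell '.' (not opp) -> no flip
Dir NE: first cell '.' (not opp) -> no flip
Dir W: opp run (1,1), next='.' -> no flip
Dir E: opp run (1,3), next='.' -> no flip
Dir SW: first cell '.' (not opp) -> no flip
Dir S: opp run (2,2) capped by B -> flip
Dir SE: first cell 'B' (not opp) -> no flip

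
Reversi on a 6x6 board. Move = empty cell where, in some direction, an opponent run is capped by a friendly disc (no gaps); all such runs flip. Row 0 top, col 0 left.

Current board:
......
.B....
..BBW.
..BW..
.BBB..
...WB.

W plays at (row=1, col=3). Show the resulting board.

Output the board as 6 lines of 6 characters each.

Answer: ......
.B.W..
..BWW.
..BW..
.BBB..
...WB.

Derivation:
Place W at (1,3); scan 8 dirs for brackets.
Dir NW: first cell '.' (not opp) -> no flip
Dir N: first cell '.' (not opp) -> no flip
Dir NE: first cell '.' (not opp) -> no flip
Dir W: first cell '.' (not opp) -> no flip
Dir E: first cell '.' (not opp) -> no flip
Dir SW: opp run (2,2), next='.' -> no flip
Dir S: opp run (2,3) capped by W -> flip
Dir SE: first cell 'W' (not opp) -> no flip
All flips: (2,3)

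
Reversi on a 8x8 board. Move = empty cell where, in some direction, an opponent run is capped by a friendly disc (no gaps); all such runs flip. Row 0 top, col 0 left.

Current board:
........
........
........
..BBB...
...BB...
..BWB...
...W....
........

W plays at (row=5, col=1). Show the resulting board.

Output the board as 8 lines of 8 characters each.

Answer: ........
........
........
..BBB...
...BB...
.WWWB...
...W....
........

Derivation:
Place W at (5,1); scan 8 dirs for brackets.
Dir NW: first cell '.' (not opp) -> no flip
Dir N: first cell '.' (not opp) -> no flip
Dir NE: first cell '.' (not opp) -> no flip
Dir W: first cell '.' (not opp) -> no flip
Dir E: opp run (5,2) capped by W -> flip
Dir SW: first cell '.' (not opp) -> no flip
Dir S: first cell '.' (not opp) -> no flip
Dir SE: first cell '.' (not opp) -> no flip
All flips: (5,2)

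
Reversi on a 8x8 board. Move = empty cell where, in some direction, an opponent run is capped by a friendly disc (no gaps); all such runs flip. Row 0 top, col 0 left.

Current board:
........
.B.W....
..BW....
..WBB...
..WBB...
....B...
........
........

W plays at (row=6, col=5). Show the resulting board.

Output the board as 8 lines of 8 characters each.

Place W at (6,5); scan 8 dirs for brackets.
Dir NW: opp run (5,4) (4,3) capped by W -> flip
Dir N: first cell '.' (not opp) -> no flip
Dir NE: first cell '.' (not opp) -> no flip
Dir W: first cell '.' (not opp) -> no flip
Dir E: first cell '.' (not opp) -> no flip
Dir SW: first cell '.' (not opp) -> no flip
Dir S: first cell '.' (not opp) -> no flip
Dir SE: first cell '.' (not opp) -> no flip
All flips: (4,3) (5,4)

Answer: ........
.B.W....
..BW....
..WBB...
..WWB...
....W...
.....W..
........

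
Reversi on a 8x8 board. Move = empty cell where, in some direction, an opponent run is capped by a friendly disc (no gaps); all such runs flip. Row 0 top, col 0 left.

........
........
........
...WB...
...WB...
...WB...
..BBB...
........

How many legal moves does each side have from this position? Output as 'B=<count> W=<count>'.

Answer: B=5 W=8

Derivation:
-- B to move --
(2,2): flips 1 -> legal
(2,3): flips 3 -> legal
(2,4): no bracket -> illegal
(3,2): flips 2 -> legal
(4,2): flips 2 -> legal
(5,2): flips 2 -> legal
B mobility = 5
-- W to move --
(2,3): no bracket -> illegal
(2,4): no bracket -> illegal
(2,5): flips 1 -> legal
(3,5): flips 2 -> legal
(4,5): flips 1 -> legal
(5,1): no bracket -> illegal
(5,2): no bracket -> illegal
(5,5): flips 2 -> legal
(6,1): no bracket -> illegal
(6,5): flips 1 -> legal
(7,1): flips 1 -> legal
(7,2): no bracket -> illegal
(7,3): flips 1 -> legal
(7,4): no bracket -> illegal
(7,5): flips 1 -> legal
W mobility = 8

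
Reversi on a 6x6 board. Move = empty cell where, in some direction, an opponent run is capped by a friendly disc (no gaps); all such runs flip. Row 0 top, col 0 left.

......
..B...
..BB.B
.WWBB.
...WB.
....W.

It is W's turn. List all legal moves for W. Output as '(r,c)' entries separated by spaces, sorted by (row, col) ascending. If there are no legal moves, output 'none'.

Answer: (0,2) (1,3) (1,4) (2,4) (3,5) (4,5)

Derivation:
(0,1): no bracket -> illegal
(0,2): flips 2 -> legal
(0,3): no bracket -> illegal
(1,1): no bracket -> illegal
(1,3): flips 3 -> legal
(1,4): flips 1 -> legal
(1,5): no bracket -> illegal
(2,1): no bracket -> illegal
(2,4): flips 2 -> legal
(3,5): flips 2 -> legal
(4,2): no bracket -> illegal
(4,5): flips 1 -> legal
(5,3): no bracket -> illegal
(5,5): no bracket -> illegal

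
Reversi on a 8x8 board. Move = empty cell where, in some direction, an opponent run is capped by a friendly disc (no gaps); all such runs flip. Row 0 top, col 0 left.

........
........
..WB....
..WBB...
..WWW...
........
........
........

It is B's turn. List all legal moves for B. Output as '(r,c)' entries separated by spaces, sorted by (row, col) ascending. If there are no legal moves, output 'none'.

Answer: (1,1) (2,1) (3,1) (4,1) (5,1) (5,2) (5,3) (5,4) (5,5)

Derivation:
(1,1): flips 1 -> legal
(1,2): no bracket -> illegal
(1,3): no bracket -> illegal
(2,1): flips 1 -> legal
(3,1): flips 1 -> legal
(3,5): no bracket -> illegal
(4,1): flips 1 -> legal
(4,5): no bracket -> illegal
(5,1): flips 1 -> legal
(5,2): flips 1 -> legal
(5,3): flips 1 -> legal
(5,4): flips 1 -> legal
(5,5): flips 1 -> legal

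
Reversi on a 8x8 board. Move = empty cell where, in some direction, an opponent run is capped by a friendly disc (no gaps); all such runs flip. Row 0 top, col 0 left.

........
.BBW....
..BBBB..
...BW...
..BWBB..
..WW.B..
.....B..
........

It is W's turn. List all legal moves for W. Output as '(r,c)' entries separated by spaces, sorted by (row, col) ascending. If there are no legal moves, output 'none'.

(0,0): no bracket -> illegal
(0,1): flips 2 -> legal
(0,2): no bracket -> illegal
(0,3): no bracket -> illegal
(1,0): flips 2 -> legal
(1,4): flips 1 -> legal
(1,5): no bracket -> illegal
(1,6): flips 1 -> legal
(2,0): no bracket -> illegal
(2,1): no bracket -> illegal
(2,6): no bracket -> illegal
(3,1): flips 2 -> legal
(3,2): flips 2 -> legal
(3,5): flips 2 -> legal
(3,6): no bracket -> illegal
(4,1): flips 1 -> legal
(4,6): flips 2 -> legal
(5,1): no bracket -> illegal
(5,4): flips 1 -> legal
(5,6): flips 1 -> legal
(6,4): no bracket -> illegal
(6,6): no bracket -> illegal
(7,4): no bracket -> illegal
(7,5): no bracket -> illegal
(7,6): no bracket -> illegal

Answer: (0,1) (1,0) (1,4) (1,6) (3,1) (3,2) (3,5) (4,1) (4,6) (5,4) (5,6)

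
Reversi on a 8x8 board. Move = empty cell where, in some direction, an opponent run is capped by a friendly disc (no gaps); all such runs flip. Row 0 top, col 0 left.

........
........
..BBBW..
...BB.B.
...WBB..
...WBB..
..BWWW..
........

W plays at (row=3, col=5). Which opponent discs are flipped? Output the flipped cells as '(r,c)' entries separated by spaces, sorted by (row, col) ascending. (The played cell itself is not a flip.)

Dir NW: opp run (2,4), next='.' -> no flip
Dir N: first cell 'W' (not opp) -> no flip
Dir NE: first cell '.' (not opp) -> no flip
Dir W: opp run (3,4) (3,3), next='.' -> no flip
Dir E: opp run (3,6), next='.' -> no flip
Dir SW: opp run (4,4) capped by W -> flip
Dir S: opp run (4,5) (5,5) capped by W -> flip
Dir SE: first cell '.' (not opp) -> no flip

Answer: (4,4) (4,5) (5,5)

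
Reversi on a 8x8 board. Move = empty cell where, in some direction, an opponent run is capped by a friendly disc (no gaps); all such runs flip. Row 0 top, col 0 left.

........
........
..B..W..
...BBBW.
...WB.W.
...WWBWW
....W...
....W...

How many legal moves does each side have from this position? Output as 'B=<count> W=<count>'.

-- B to move --
(1,4): no bracket -> illegal
(1,5): flips 1 -> legal
(1,6): flips 1 -> legal
(2,4): no bracket -> illegal
(2,6): no bracket -> illegal
(2,7): no bracket -> illegal
(3,2): no bracket -> illegal
(3,7): flips 2 -> legal
(4,2): flips 1 -> legal
(4,5): no bracket -> illegal
(4,7): no bracket -> illegal
(5,2): flips 3 -> legal
(6,2): flips 1 -> legal
(6,3): flips 2 -> legal
(6,5): no bracket -> illegal
(6,6): no bracket -> illegal
(6,7): no bracket -> illegal
(7,3): flips 1 -> legal
(7,5): no bracket -> illegal
B mobility = 8
-- W to move --
(1,1): no bracket -> illegal
(1,2): no bracket -> illegal
(1,3): no bracket -> illegal
(2,1): no bracket -> illegal
(2,3): flips 1 -> legal
(2,4): flips 3 -> legal
(2,6): flips 2 -> legal
(3,1): no bracket -> illegal
(3,2): flips 3 -> legal
(4,2): no bracket -> illegal
(4,5): flips 2 -> legal
(6,5): no bracket -> illegal
(6,6): no bracket -> illegal
W mobility = 5

Answer: B=8 W=5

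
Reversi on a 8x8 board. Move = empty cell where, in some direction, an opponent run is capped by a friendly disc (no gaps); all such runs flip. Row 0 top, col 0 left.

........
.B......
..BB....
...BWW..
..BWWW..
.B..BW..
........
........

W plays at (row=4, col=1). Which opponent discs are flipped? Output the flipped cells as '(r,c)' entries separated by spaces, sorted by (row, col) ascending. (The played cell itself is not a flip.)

Answer: (4,2)

Derivation:
Dir NW: first cell '.' (not opp) -> no flip
Dir N: first cell '.' (not opp) -> no flip
Dir NE: first cell '.' (not opp) -> no flip
Dir W: first cell '.' (not opp) -> no flip
Dir E: opp run (4,2) capped by W -> flip
Dir SW: first cell '.' (not opp) -> no flip
Dir S: opp run (5,1), next='.' -> no flip
Dir SE: first cell '.' (not opp) -> no flip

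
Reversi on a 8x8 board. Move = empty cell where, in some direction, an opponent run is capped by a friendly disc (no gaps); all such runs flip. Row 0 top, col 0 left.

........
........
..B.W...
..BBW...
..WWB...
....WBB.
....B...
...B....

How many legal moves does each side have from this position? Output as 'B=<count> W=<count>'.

-- B to move --
(1,3): no bracket -> illegal
(1,4): flips 2 -> legal
(1,5): flips 1 -> legal
(2,3): no bracket -> illegal
(2,5): no bracket -> illegal
(3,1): no bracket -> illegal
(3,5): flips 1 -> legal
(4,1): flips 2 -> legal
(4,5): no bracket -> illegal
(5,1): flips 1 -> legal
(5,2): flips 1 -> legal
(5,3): flips 2 -> legal
(6,3): no bracket -> illegal
(6,5): flips 2 -> legal
B mobility = 8
-- W to move --
(1,1): no bracket -> illegal
(1,2): flips 2 -> legal
(1,3): no bracket -> illegal
(2,1): flips 1 -> legal
(2,3): flips 1 -> legal
(3,1): flips 2 -> legal
(3,5): no bracket -> illegal
(4,1): no bracket -> illegal
(4,5): flips 1 -> legal
(4,6): no bracket -> illegal
(4,7): no bracket -> illegal
(5,3): no bracket -> illegal
(5,7): flips 2 -> legal
(6,2): no bracket -> illegal
(6,3): no bracket -> illegal
(6,5): no bracket -> illegal
(6,6): no bracket -> illegal
(6,7): no bracket -> illegal
(7,2): no bracket -> illegal
(7,4): flips 1 -> legal
(7,5): no bracket -> illegal
W mobility = 7

Answer: B=8 W=7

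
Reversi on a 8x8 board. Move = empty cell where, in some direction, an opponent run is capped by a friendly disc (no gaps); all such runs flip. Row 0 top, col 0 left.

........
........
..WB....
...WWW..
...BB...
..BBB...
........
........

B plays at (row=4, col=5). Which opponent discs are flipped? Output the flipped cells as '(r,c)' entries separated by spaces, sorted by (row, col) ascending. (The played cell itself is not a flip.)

Answer: (3,4)

Derivation:
Dir NW: opp run (3,4) capped by B -> flip
Dir N: opp run (3,5), next='.' -> no flip
Dir NE: first cell '.' (not opp) -> no flip
Dir W: first cell 'B' (not opp) -> no flip
Dir E: first cell '.' (not opp) -> no flip
Dir SW: first cell 'B' (not opp) -> no flip
Dir S: first cell '.' (not opp) -> no flip
Dir SE: first cell '.' (not opp) -> no flip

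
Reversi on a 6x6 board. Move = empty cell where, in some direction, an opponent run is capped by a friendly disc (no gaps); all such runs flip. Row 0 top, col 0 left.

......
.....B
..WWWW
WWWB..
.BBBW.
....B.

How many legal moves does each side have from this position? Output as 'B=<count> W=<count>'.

Answer: B=10 W=7

Derivation:
-- B to move --
(1,1): flips 1 -> legal
(1,2): flips 2 -> legal
(1,3): flips 1 -> legal
(1,4): flips 2 -> legal
(2,0): flips 1 -> legal
(2,1): flips 2 -> legal
(3,4): flips 1 -> legal
(3,5): flips 1 -> legal
(4,0): no bracket -> illegal
(4,5): flips 1 -> legal
(5,3): no bracket -> illegal
(5,5): flips 1 -> legal
B mobility = 10
-- W to move --
(0,4): no bracket -> illegal
(0,5): flips 1 -> legal
(1,4): no bracket -> illegal
(3,4): flips 1 -> legal
(4,0): flips 3 -> legal
(4,5): no bracket -> illegal
(5,0): flips 1 -> legal
(5,1): flips 3 -> legal
(5,2): flips 2 -> legal
(5,3): flips 3 -> legal
(5,5): no bracket -> illegal
W mobility = 7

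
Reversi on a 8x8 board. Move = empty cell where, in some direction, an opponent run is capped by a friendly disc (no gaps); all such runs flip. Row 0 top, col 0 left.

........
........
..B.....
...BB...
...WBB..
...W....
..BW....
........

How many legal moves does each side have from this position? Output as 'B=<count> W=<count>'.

-- B to move --
(3,2): no bracket -> illegal
(4,2): flips 1 -> legal
(5,2): flips 1 -> legal
(5,4): no bracket -> illegal
(6,4): flips 1 -> legal
(7,2): no bracket -> illegal
(7,3): flips 3 -> legal
(7,4): no bracket -> illegal
B mobility = 4
-- W to move --
(1,1): no bracket -> illegal
(1,2): no bracket -> illegal
(1,3): no bracket -> illegal
(2,1): no bracket -> illegal
(2,3): flips 1 -> legal
(2,4): no bracket -> illegal
(2,5): flips 1 -> legal
(3,1): no bracket -> illegal
(3,2): no bracket -> illegal
(3,5): flips 1 -> legal
(3,6): no bracket -> illegal
(4,2): no bracket -> illegal
(4,6): flips 2 -> legal
(5,1): no bracket -> illegal
(5,2): no bracket -> illegal
(5,4): no bracket -> illegal
(5,5): no bracket -> illegal
(5,6): no bracket -> illegal
(6,1): flips 1 -> legal
(7,1): flips 1 -> legal
(7,2): no bracket -> illegal
(7,3): no bracket -> illegal
W mobility = 6

Answer: B=4 W=6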